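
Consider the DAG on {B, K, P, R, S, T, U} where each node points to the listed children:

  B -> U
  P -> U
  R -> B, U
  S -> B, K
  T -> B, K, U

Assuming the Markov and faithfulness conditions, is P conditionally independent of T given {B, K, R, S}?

We examine all 5 paths between P and T:
Path 1: P → U ← T
  U is a collider here and neither U nor any of its descendants is conditioned on, so the collider stays closed — the path is blocked at U.
Path 2: P → U ← R → B ← T
  U is a collider here and neither U nor any of its descendants is conditioned on, so the collider stays closed — the path is blocked at U.
Path 3: P → U ← R → B ← S → K ← T
  U is a collider here and neither U nor any of its descendants is conditioned on, so the collider stays closed — the path is blocked at U.
Path 4: P → U ← B ← T
  U is a collider here and neither U nor any of its descendants is conditioned on, so the collider stays closed — the path is blocked at U.
Path 5: P → U ← B ← S → K ← T
  U is a collider here and neither U nor any of its descendants is conditioned on, so the collider stays closed — the path is blocked at U.
Since every path is blocked, d-separation holds.

Yes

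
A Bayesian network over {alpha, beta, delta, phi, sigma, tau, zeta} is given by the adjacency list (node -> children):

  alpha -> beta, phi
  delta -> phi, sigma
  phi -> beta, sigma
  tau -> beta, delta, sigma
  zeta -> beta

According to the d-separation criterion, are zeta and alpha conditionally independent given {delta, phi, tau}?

6 paths connect zeta and alpha; each must be blocked for d-separation to hold:
Path 1: zeta → beta ← tau → sigma ← delta → phi ← alpha
  beta is a collider here and neither beta nor any of its descendants is conditioned on, so the collider stays closed — the path is blocked at beta.
Path 2: zeta → beta ← tau → sigma ← phi ← alpha
  beta is a collider here and neither beta nor any of its descendants is conditioned on, so the collider stays closed — the path is blocked at beta.
Path 3: zeta → beta ← tau → delta → sigma ← phi ← alpha
  beta is a collider here and neither beta nor any of its descendants is conditioned on, so the collider stays closed — the path is blocked at beta.
Path 4: zeta → beta ← tau → delta → phi ← alpha
  beta is a collider here and neither beta nor any of its descendants is conditioned on, so the collider stays closed — the path is blocked at beta.
Path 5: zeta → beta ← phi ← alpha
  beta is a collider here and neither beta nor any of its descendants is conditioned on, so the collider stays closed — the path is blocked at beta.
Path 6: zeta → beta ← alpha
  beta is a collider here and neither beta nor any of its descendants is conditioned on, so the collider stays closed — the path is blocked at beta.
Since every path is blocked, d-separation holds.

Yes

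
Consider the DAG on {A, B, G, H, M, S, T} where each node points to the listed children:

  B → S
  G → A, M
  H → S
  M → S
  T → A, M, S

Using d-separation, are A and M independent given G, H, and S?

Enumerating the 3 paths from A to M and testing each for blocking by {G, H, S}:
Path 1: A ← T → S ← M
  T is a fork and T is not conditioned on; S is a collider and S is conditioned on, which opens it — no node blocks this path, so it is active.
Path 2: A ← T → M
  T is a fork and T is not conditioned on — no node blocks this path, so it is active.
Path 3: A ← G → M
  G is a fork here and G is conditioned on, so the path is blocked at G.
Since the path A ← T → S ← M is active, A and M are not d-separated given {G, H, S}.

No — A and M are not d-separated given {G, H, S}.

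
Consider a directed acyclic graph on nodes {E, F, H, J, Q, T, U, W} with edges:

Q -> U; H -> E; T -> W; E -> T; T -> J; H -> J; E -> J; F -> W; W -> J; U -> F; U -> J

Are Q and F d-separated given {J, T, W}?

No

There are 5 undirected paths between Q and F; checking each against the conditioning set {J, T, W}:
Path 1: Q → U → F
  U is a chain and U is not conditioned on — no node blocks this path, so it is active.
Path 2: Q → U → J ← W ← F
  W is a chain here and W is conditioned on, so the path is blocked at W.
Path 3: Q → U → J ← H → E → T → W ← F
  T is a chain here and T is conditioned on, so the path is blocked at T.
Path 4: Q → U → J ← T → W ← F
  T is a fork here and T is conditioned on, so the path is blocked at T.
Path 5: Q → U → J ← E → T → W ← F
  T is a chain here and T is conditioned on, so the path is blocked at T.
Because an active path exists, Q and F are not d-separated.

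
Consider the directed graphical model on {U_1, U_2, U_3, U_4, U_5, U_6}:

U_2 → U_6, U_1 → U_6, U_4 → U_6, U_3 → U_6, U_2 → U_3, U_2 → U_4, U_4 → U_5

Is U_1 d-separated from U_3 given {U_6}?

3 paths connect U_1 and U_3; each must be blocked for d-separation to hold:
  1. U_1 → U_6 ← U_4 ← U_2 → U_3 — U_6:collider[open]; U_4:chain[open]; U_2:fork[open] ⇒ active
  2. U_1 → U_6 ← U_3 — U_6:collider[open] ⇒ active
  3. U_1 → U_6 ← U_2 → U_3 — U_6:collider[open]; U_2:fork[open] ⇒ active
Because an active path exists, U_1 and U_3 are not d-separated.

No — U_1 and U_3 are not d-separated given {U_6}.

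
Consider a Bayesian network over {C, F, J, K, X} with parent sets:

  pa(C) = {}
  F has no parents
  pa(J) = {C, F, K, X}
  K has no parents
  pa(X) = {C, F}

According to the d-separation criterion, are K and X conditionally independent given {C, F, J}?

No

There are 3 undirected paths between K and X; checking each against the conditioning set {C, F, J}:
Path 1: K → J ← X
  J is a collider and J is conditioned on, which opens it — no node blocks this path, so it is active.
Path 2: K → J ← F → X
  F is a fork here and F is conditioned on, so the path is blocked at F.
Path 3: K → J ← C → X
  C is a fork here and C is conditioned on, so the path is blocked at C.
Because an active path exists, K and X are not d-separated.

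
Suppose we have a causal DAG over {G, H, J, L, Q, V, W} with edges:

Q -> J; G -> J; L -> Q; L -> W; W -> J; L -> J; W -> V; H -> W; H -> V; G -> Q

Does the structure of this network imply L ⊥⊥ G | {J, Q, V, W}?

No

6 paths connect L and G; each must be blocked for d-separation to hold:
  1. L → W → J ← G — W:chain[blocks]; J:collider[open] ⇒ blocked
  2. L → W → J ← Q ← G — W:chain[blocks]; J:collider[open]; Q:chain[blocks] ⇒ blocked
  3. L → Q ← G — Q:collider[open] ⇒ active
  4. L → Q → J ← G — Q:chain[blocks]; J:collider[open] ⇒ blocked
  5. L → J ← G — J:collider[open] ⇒ active
  6. L → J ← Q ← G — J:collider[open]; Q:chain[blocks] ⇒ blocked
Since the path L → Q ← G is active, L and G are not d-separated given {J, Q, V, W}.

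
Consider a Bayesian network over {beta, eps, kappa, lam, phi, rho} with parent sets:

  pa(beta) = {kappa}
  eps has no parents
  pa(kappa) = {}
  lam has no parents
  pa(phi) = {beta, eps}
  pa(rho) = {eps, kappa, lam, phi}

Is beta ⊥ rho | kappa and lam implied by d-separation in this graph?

3 paths connect beta and rho; each must be blocked for d-separation to hold:
Path 1: beta ← kappa → rho
  kappa is a fork here and kappa is conditioned on, so the path is blocked at kappa.
Path 2: beta → phi → rho
  phi is a chain and phi is not conditioned on — no node blocks this path, so it is active.
Path 3: beta → phi ← eps → rho
  phi is a collider here and neither phi nor any of its descendants is conditioned on, so the collider stays closed — the path is blocked at phi.
Since the path beta → phi → rho is active, beta and rho are not d-separated given {kappa, lam}.

No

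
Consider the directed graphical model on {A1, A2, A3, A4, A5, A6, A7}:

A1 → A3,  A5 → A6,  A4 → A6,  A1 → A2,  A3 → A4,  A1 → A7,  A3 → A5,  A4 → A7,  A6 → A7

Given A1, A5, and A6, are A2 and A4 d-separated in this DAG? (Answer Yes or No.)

6 paths connect A2 and A4; each must be blocked for d-separation to hold:
  1. A2 ← A1 → A7 ← A4 — A1:fork[blocks]; A7:collider[blocks] ⇒ blocked
  2. A2 ← A1 → A7 ← A6 ← A5 ← A3 → A4 — A1:fork[blocks]; A7:collider[blocks]; A6:chain[blocks]; A5:chain[blocks]; A3:fork[open] ⇒ blocked
  3. A2 ← A1 → A7 ← A6 ← A4 — A1:fork[blocks]; A7:collider[blocks]; A6:chain[blocks] ⇒ blocked
  4. A2 ← A1 → A3 → A5 → A6 ← A4 — A1:fork[blocks]; A3:chain[open]; A5:chain[blocks]; A6:collider[open] ⇒ blocked
  5. A2 ← A1 → A3 → A5 → A6 → A7 ← A4 — A1:fork[blocks]; A3:chain[open]; A5:chain[blocks]; A6:chain[blocks]; A7:collider[blocks] ⇒ blocked
  6. A2 ← A1 → A3 → A4 — A1:fork[blocks]; A3:chain[open] ⇒ blocked
Every path is blocked, so A2 and A4 are d-separated given {A1, A5, A6}.

Yes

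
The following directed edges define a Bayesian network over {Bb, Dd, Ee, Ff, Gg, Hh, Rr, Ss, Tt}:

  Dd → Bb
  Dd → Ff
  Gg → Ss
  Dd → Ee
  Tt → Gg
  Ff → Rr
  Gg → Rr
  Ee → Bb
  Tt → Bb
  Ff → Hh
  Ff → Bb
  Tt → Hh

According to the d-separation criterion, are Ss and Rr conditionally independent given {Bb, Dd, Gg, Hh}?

Enumerating the 5 paths from Ss to Rr and testing each for blocking by {Bb, Dd, Gg, Hh}:
Path 1: Ss ← Gg → Rr
  Gg is a fork here and Gg is conditioned on, so the path is blocked at Gg.
Path 2: Ss ← Gg ← Tt → Hh ← Ff → Rr
  Gg is a chain here and Gg is conditioned on, so the path is blocked at Gg.
Path 3: Ss ← Gg ← Tt → Bb ← Ee ← Dd → Ff → Rr
  Gg is a chain here and Gg is conditioned on, so the path is blocked at Gg.
Path 4: Ss ← Gg ← Tt → Bb ← Dd → Ff → Rr
  Gg is a chain here and Gg is conditioned on, so the path is blocked at Gg.
Path 5: Ss ← Gg ← Tt → Bb ← Ff → Rr
  Gg is a chain here and Gg is conditioned on, so the path is blocked at Gg.
Every path is blocked, so Ss and Rr are d-separated given {Bb, Dd, Gg, Hh}.

Yes — Ss and Rr are d-separated given {Bb, Dd, Gg, Hh}.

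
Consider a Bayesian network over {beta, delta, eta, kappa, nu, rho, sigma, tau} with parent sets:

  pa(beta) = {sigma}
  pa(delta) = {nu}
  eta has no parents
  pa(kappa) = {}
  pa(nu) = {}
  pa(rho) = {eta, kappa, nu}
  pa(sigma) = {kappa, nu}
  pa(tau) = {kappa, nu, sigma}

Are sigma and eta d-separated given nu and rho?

No

There are 6 undirected paths between sigma and eta; checking each against the conditioning set {nu, rho}:
Path 1: sigma ← nu → rho ← eta
  nu is a fork here and nu is conditioned on, so the path is blocked at nu.
Path 2: sigma ← nu → tau ← kappa → rho ← eta
  nu is a fork here and nu is conditioned on, so the path is blocked at nu.
Path 3: sigma ← kappa → rho ← eta
  kappa is a fork and kappa is not conditioned on; rho is a collider and rho is conditioned on, which opens it — no node blocks this path, so it is active.
Path 4: sigma ← kappa → tau ← nu → rho ← eta
  tau is a collider here and neither tau nor any of its descendants is conditioned on, so the collider stays closed — the path is blocked at tau.
Path 5: sigma → tau ← nu → rho ← eta
  tau is a collider here and neither tau nor any of its descendants is conditioned on, so the collider stays closed — the path is blocked at tau.
Path 6: sigma → tau ← kappa → rho ← eta
  tau is a collider here and neither tau nor any of its descendants is conditioned on, so the collider stays closed — the path is blocked at tau.
At least one path is unblocked, so d-separation fails.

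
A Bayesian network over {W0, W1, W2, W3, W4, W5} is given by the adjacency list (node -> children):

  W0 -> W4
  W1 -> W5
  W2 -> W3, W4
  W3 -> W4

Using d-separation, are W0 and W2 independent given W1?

Yes

There are 2 undirected paths between W0 and W2; checking each against the conditioning set {W1}:
Path 1: W0 → W4 ← W3 ← W2
  W4 is a collider here and neither W4 nor any of its descendants is conditioned on, so the collider stays closed — the path is blocked at W4.
Path 2: W0 → W4 ← W2
  W4 is a collider here and neither W4 nor any of its descendants is conditioned on, so the collider stays closed — the path is blocked at W4.
Since every path is blocked, d-separation holds.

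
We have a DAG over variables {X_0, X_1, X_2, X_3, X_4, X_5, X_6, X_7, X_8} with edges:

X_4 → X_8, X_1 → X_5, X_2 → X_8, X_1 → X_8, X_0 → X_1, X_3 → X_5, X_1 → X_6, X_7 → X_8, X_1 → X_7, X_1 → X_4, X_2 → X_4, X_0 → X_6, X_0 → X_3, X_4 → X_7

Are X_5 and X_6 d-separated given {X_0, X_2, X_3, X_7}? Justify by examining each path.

No

4 paths connect X_5 and X_6; each must be blocked for d-separation to hold:
Path 1: X_5 ← X_1 ← X_0 → X_6
  X_0 is a fork here and X_0 is conditioned on, so the path is blocked at X_0.
Path 2: X_5 ← X_1 → X_6
  X_1 is a fork and X_1 is not conditioned on — no node blocks this path, so it is active.
Path 3: X_5 ← X_3 ← X_0 → X_1 → X_6
  X_3 is a chain here and X_3 is conditioned on, so the path is blocked at X_3.
Path 4: X_5 ← X_3 ← X_0 → X_6
  X_3 is a chain here and X_3 is conditioned on, so the path is blocked at X_3.
At least one path is unblocked, so d-separation fails.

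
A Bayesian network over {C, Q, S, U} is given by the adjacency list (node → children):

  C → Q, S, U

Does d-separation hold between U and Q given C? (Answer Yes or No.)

Only one path connects U and Q:
Path 1: U ← C → Q
  C is a fork here and C is conditioned on, so the path is blocked at C.
Every path is blocked, so U and Q are d-separated given {C}.

Yes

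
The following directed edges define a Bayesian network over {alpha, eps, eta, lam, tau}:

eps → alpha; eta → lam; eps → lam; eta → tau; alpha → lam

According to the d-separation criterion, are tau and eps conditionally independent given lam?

No — tau and eps are not d-separated given {lam}.

2 paths connect tau and eps; each must be blocked for d-separation to hold:
Path 1: tau ← eta → lam ← eps
  eta is a fork and eta is not conditioned on; lam is a collider and lam is conditioned on, which opens it — no node blocks this path, so it is active.
Path 2: tau ← eta → lam ← alpha ← eps
  eta is a fork and eta is not conditioned on; lam is a collider and lam is conditioned on, which opens it; alpha is a chain and alpha is not conditioned on — no node blocks this path, so it is active.
At least one path is unblocked, so d-separation fails.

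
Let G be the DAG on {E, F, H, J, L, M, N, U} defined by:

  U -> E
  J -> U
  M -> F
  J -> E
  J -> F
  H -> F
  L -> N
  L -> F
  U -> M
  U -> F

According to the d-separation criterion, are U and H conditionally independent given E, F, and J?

We examine all 4 paths between U and H:
Path 1: U ← J → F ← H
  J is a fork here and J is conditioned on, so the path is blocked at J.
Path 2: U → M → F ← H
  M is a chain and M is not conditioned on; F is a collider and F is conditioned on, which opens it — no node blocks this path, so it is active.
Path 3: U → F ← H
  F is a collider and F is conditioned on, which opens it — no node blocks this path, so it is active.
Path 4: U → E ← J → F ← H
  J is a fork here and J is conditioned on, so the path is blocked at J.
Since the path U → M → F ← H is active, U and H are not d-separated given {E, F, J}.

No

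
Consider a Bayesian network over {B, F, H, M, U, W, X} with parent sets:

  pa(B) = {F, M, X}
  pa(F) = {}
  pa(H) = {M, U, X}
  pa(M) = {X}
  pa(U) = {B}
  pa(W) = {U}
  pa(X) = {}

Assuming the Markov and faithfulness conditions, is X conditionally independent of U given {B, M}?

Yes

We examine all 6 paths between X and U:
Path 1: X → B → U
  B is a chain here and B is conditioned on, so the path is blocked at B.
Path 2: X → B ← M → H ← U
  M is a fork here and M is conditioned on, so the path is blocked at M.
Path 3: X → H ← U
  H is a collider here and neither H nor any of its descendants is conditioned on, so the collider stays closed — the path is blocked at H.
Path 4: X → H ← M → B → U
  H is a collider here and neither H nor any of its descendants is conditioned on, so the collider stays closed — the path is blocked at H.
Path 5: X → M → B → U
  M is a chain here and M is conditioned on, so the path is blocked at M.
Path 6: X → M → H ← U
  M is a chain here and M is conditioned on, so the path is blocked at M.
Since every path is blocked, d-separation holds.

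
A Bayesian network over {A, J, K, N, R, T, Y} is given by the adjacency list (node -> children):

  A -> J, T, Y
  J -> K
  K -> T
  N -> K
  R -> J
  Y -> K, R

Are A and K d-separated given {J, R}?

No

We examine all 5 paths between A and K:
Path 1: A → Y → R → J → K
  R is a chain here and R is conditioned on, so the path is blocked at R.
Path 2: A → Y → K
  Y is a chain and Y is not conditioned on — no node blocks this path, so it is active.
Path 3: A → T ← K
  T is a collider here and neither T nor any of its descendants is conditioned on, so the collider stays closed — the path is blocked at T.
Path 4: A → J ← R ← Y → K
  R is a chain here and R is conditioned on, so the path is blocked at R.
Path 5: A → J → K
  J is a chain here and J is conditioned on, so the path is blocked at J.
Because an active path exists, A and K are not d-separated.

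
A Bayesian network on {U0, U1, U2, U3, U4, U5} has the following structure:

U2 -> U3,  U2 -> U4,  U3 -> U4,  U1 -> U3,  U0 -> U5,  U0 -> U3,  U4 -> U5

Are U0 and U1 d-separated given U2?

Yes — U0 and U1 are d-separated given {U2}.

Enumerating the 3 paths from U0 to U1 and testing each for blocking by {U2}:
Path 1: U0 → U3 ← U1
  U3 is a collider here and neither U3 nor any of its descendants is conditioned on, so the collider stays closed — the path is blocked at U3.
Path 2: U0 → U5 ← U4 ← U2 → U3 ← U1
  U5 is a collider here and neither U5 nor any of its descendants is conditioned on, so the collider stays closed — the path is blocked at U5.
Path 3: U0 → U5 ← U4 ← U3 ← U1
  U5 is a collider here and neither U5 nor any of its descendants is conditioned on, so the collider stays closed — the path is blocked at U5.
All paths are blocked; U0 ⊥ U1 | {U2} holds.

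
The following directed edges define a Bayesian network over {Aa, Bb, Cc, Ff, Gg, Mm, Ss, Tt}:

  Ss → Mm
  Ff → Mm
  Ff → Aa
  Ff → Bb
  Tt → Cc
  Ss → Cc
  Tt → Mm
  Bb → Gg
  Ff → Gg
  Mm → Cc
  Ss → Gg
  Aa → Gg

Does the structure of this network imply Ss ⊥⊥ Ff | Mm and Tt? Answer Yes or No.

There are 6 undirected paths between Ss and Ff; checking each against the conditioning set {Mm, Tt}:
  1. Ss → Gg ← Aa ← Ff — Gg:collider[blocks]; Aa:chain[open] ⇒ blocked
  2. Ss → Gg ← Ff — Gg:collider[blocks] ⇒ blocked
  3. Ss → Gg ← Bb ← Ff — Gg:collider[blocks]; Bb:chain[open] ⇒ blocked
  4. Ss → Mm ← Ff — Mm:collider[open] ⇒ active
  5. Ss → Cc ← Tt → Mm ← Ff — Cc:collider[blocks]; Tt:fork[blocks]; Mm:collider[open] ⇒ blocked
  6. Ss → Cc ← Mm ← Ff — Cc:collider[blocks]; Mm:chain[blocks] ⇒ blocked
Since the path Ss → Mm ← Ff is active, Ss and Ff are not d-separated given {Mm, Tt}.

No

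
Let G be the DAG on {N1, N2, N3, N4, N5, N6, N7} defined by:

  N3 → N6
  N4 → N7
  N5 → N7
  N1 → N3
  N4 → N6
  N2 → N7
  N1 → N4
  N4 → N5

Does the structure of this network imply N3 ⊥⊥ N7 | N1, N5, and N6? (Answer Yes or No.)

No

There are 4 undirected paths between N3 and N7; checking each against the conditioning set {N1, N5, N6}:
Path 1: N3 → N6 ← N4 → N7
  N6 is a collider and N6 is conditioned on, which opens it; N4 is a fork and N4 is not conditioned on — no node blocks this path, so it is active.
Path 2: N3 → N6 ← N4 → N5 → N7
  N5 is a chain here and N5 is conditioned on, so the path is blocked at N5.
Path 3: N3 ← N1 → N4 → N7
  N1 is a fork here and N1 is conditioned on, so the path is blocked at N1.
Path 4: N3 ← N1 → N4 → N5 → N7
  N1 is a fork here and N1 is conditioned on, so the path is blocked at N1.
Because an active path exists, N3 and N7 are not d-separated.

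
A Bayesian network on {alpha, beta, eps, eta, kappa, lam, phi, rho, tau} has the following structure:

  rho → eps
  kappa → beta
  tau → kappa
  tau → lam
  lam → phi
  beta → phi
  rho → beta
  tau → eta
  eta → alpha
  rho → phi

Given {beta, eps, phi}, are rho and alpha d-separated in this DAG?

We examine all 4 paths between rho and alpha:
  1. rho → phi ← lam ← tau → eta → alpha — phi:collider[open]; lam:chain[open]; tau:fork[open]; eta:chain[open] ⇒ active
  2. rho → phi ← beta ← kappa ← tau → eta → alpha — phi:collider[open]; beta:chain[blocks]; kappa:chain[open]; tau:fork[open]; eta:chain[open] ⇒ blocked
  3. rho → beta → phi ← lam ← tau → eta → alpha — beta:chain[blocks]; phi:collider[open]; lam:chain[open]; tau:fork[open]; eta:chain[open] ⇒ blocked
  4. rho → beta ← kappa ← tau → eta → alpha — beta:collider[open]; kappa:chain[open]; tau:fork[open]; eta:chain[open] ⇒ active
Because an active path exists, rho and alpha are not d-separated.

No — rho and alpha are not d-separated given {beta, eps, phi}.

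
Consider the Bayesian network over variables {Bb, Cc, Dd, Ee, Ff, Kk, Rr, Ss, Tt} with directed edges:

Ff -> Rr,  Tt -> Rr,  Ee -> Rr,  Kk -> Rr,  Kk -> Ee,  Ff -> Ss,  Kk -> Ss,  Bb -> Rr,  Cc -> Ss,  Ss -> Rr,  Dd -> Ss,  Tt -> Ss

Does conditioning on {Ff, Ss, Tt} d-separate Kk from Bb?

Yes — Kk and Bb are d-separated given {Ff, Ss, Tt}.

We examine all 5 paths between Kk and Bb:
  1. Kk → Ss ← Ff → Rr ← Bb — Ss:collider[open]; Ff:fork[blocks]; Rr:collider[blocks] ⇒ blocked
  2. Kk → Ss ← Tt → Rr ← Bb — Ss:collider[open]; Tt:fork[blocks]; Rr:collider[blocks] ⇒ blocked
  3. Kk → Ss → Rr ← Bb — Ss:chain[blocks]; Rr:collider[blocks] ⇒ blocked
  4. Kk → Ee → Rr ← Bb — Ee:chain[open]; Rr:collider[blocks] ⇒ blocked
  5. Kk → Rr ← Bb — Rr:collider[blocks] ⇒ blocked
All paths are blocked; Kk ⊥ Bb | {Ff, Ss, Tt} holds.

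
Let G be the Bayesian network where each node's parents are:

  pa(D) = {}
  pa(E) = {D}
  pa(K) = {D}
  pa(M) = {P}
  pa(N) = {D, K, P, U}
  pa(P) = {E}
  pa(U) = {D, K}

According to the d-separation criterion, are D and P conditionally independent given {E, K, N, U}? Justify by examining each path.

No — D and P are not d-separated given {E, K, N, U}.

We examine all 6 paths between D and P:
Path 1: D → E → P
  E is a chain here and E is conditioned on, so the path is blocked at E.
Path 2: D → K → U → N ← P
  K is a chain here and K is conditioned on, so the path is blocked at K.
Path 3: D → K → N ← P
  K is a chain here and K is conditioned on, so the path is blocked at K.
Path 4: D → U ← K → N ← P
  K is a fork here and K is conditioned on, so the path is blocked at K.
Path 5: D → U → N ← P
  U is a chain here and U is conditioned on, so the path is blocked at U.
Path 6: D → N ← P
  N is a collider and N is conditioned on, which opens it — no node blocks this path, so it is active.
Since the path D → N ← P is active, D and P are not d-separated given {E, K, N, U}.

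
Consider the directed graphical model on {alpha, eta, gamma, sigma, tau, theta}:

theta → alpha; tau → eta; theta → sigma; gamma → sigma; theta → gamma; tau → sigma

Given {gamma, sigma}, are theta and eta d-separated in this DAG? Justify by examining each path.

Enumerating the 2 paths from theta to eta and testing each for blocking by {gamma, sigma}:
Path 1: theta → sigma ← tau → eta
  sigma is a collider and sigma is conditioned on, which opens it; tau is a fork and tau is not conditioned on — no node blocks this path, so it is active.
Path 2: theta → gamma → sigma ← tau → eta
  gamma is a chain here and gamma is conditioned on, so the path is blocked at gamma.
Since the path theta → sigma ← tau → eta is active, theta and eta are not d-separated given {gamma, sigma}.

No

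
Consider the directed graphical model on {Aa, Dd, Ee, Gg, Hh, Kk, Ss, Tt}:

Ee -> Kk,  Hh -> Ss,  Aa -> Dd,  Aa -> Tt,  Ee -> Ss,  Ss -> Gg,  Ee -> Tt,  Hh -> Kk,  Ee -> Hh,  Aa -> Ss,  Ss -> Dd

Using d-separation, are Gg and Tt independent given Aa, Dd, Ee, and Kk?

Yes

There are 5 undirected paths between Gg and Tt; checking each against the conditioning set {Aa, Dd, Ee, Kk}:
Path 1: Gg ← Ss → Dd ← Aa → Tt
  Aa is a fork here and Aa is conditioned on, so the path is blocked at Aa.
Path 2: Gg ← Ss ← Hh ← Ee → Tt
  Ee is a fork here and Ee is conditioned on, so the path is blocked at Ee.
Path 3: Gg ← Ss ← Hh → Kk ← Ee → Tt
  Ee is a fork here and Ee is conditioned on, so the path is blocked at Ee.
Path 4: Gg ← Ss ← Aa → Tt
  Aa is a fork here and Aa is conditioned on, so the path is blocked at Aa.
Path 5: Gg ← Ss ← Ee → Tt
  Ee is a fork here and Ee is conditioned on, so the path is blocked at Ee.
Since every path is blocked, d-separation holds.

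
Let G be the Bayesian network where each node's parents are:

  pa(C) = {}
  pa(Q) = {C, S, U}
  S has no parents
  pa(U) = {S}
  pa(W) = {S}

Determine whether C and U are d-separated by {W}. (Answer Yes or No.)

There are 2 undirected paths between C and U; checking each against the conditioning set {W}:
  1. C → Q ← S → U — Q:collider[blocks]; S:fork[open] ⇒ blocked
  2. C → Q ← U — Q:collider[blocks] ⇒ blocked
Every path is blocked, so C and U are d-separated given {W}.

Yes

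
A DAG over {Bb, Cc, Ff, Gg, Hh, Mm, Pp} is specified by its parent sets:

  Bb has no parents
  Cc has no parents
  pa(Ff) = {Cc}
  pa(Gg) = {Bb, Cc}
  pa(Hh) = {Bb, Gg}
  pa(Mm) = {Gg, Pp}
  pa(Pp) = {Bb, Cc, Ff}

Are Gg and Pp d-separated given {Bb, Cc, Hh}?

Yes — Gg and Pp are d-separated given {Bb, Cc, Hh}.

5 paths connect Gg and Pp; each must be blocked for d-separation to hold:
Path 1: Gg → Hh ← Bb → Pp
  Bb is a fork here and Bb is conditioned on, so the path is blocked at Bb.
Path 2: Gg ← Cc → Ff → Pp
  Cc is a fork here and Cc is conditioned on, so the path is blocked at Cc.
Path 3: Gg ← Cc → Pp
  Cc is a fork here and Cc is conditioned on, so the path is blocked at Cc.
Path 4: Gg → Mm ← Pp
  Mm is a collider here and neither Mm nor any of its descendants is conditioned on, so the collider stays closed — the path is blocked at Mm.
Path 5: Gg ← Bb → Pp
  Bb is a fork here and Bb is conditioned on, so the path is blocked at Bb.
All paths are blocked; Gg ⊥ Pp | {Bb, Cc, Hh} holds.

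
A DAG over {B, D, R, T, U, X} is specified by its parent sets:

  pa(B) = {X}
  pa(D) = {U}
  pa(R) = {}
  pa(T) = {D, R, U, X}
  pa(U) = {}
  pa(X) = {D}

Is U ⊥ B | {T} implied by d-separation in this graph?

No — U and B are not d-separated given {T}.

We examine all 4 paths between U and B:
  1. U → D → T ← X → B — D:chain[open]; T:collider[open]; X:fork[open] ⇒ active
  2. U → D → X → B — D:chain[open]; X:chain[open] ⇒ active
  3. U → T ← D → X → B — T:collider[open]; D:fork[open]; X:chain[open] ⇒ active
  4. U → T ← X → B — T:collider[open]; X:fork[open] ⇒ active
Since the path U → D → T ← X → B is active, U and B are not d-separated given {T}.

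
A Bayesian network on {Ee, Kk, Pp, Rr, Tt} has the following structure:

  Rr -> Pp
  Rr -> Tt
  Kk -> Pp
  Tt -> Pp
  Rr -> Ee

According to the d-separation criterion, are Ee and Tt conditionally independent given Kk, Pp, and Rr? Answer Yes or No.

Yes

Enumerating the 2 paths from Ee to Tt and testing each for blocking by {Kk, Pp, Rr}:
Path 1: Ee ← Rr → Pp ← Tt
  Rr is a fork here and Rr is conditioned on, so the path is blocked at Rr.
Path 2: Ee ← Rr → Tt
  Rr is a fork here and Rr is conditioned on, so the path is blocked at Rr.
Since every path is blocked, d-separation holds.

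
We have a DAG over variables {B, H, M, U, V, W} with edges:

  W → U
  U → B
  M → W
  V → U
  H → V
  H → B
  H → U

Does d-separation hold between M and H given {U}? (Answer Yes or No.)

No

3 paths connect M and H; each must be blocked for d-separation to hold:
Path 1: M → W → U ← H
  W is a chain and W is not conditioned on; U is a collider and U is conditioned on, which opens it — no node blocks this path, so it is active.
Path 2: M → W → U ← V ← H
  W is a chain and W is not conditioned on; U is a collider and U is conditioned on, which opens it; V is a chain and V is not conditioned on — no node blocks this path, so it is active.
Path 3: M → W → U → B ← H
  U is a chain here and U is conditioned on, so the path is blocked at U.
Since the path M → W → U ← H is active, M and H are not d-separated given {U}.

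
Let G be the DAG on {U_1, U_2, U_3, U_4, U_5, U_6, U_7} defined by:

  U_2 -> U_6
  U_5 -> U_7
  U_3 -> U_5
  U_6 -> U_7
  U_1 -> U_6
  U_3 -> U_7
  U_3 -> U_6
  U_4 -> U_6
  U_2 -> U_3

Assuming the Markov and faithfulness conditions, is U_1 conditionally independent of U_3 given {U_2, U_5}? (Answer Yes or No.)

Yes — U_1 and U_3 are d-separated given {U_2, U_5}.

4 paths connect U_1 and U_3; each must be blocked for d-separation to hold:
Path 1: U_1 → U_6 ← U_3
  U_6 is a collider here and neither U_6 nor any of its descendants is conditioned on, so the collider stays closed — the path is blocked at U_6.
Path 2: U_1 → U_6 → U_7 ← U_3
  U_7 is a collider here and neither U_7 nor any of its descendants is conditioned on, so the collider stays closed — the path is blocked at U_7.
Path 3: U_1 → U_6 → U_7 ← U_5 ← U_3
  U_7 is a collider here and neither U_7 nor any of its descendants is conditioned on, so the collider stays closed — the path is blocked at U_7.
Path 4: U_1 → U_6 ← U_2 → U_3
  U_6 is a collider here and neither U_6 nor any of its descendants is conditioned on, so the collider stays closed — the path is blocked at U_6.
Since every path is blocked, d-separation holds.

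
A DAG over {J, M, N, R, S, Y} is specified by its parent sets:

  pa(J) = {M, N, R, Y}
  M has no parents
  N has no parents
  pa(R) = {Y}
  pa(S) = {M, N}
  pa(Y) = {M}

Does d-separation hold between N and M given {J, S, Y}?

No

There are 4 undirected paths between N and M; checking each against the conditioning set {J, S, Y}:
Path 1: N → J ← Y ← M
  Y is a chain here and Y is conditioned on, so the path is blocked at Y.
Path 2: N → J ← R ← Y ← M
  Y is a chain here and Y is conditioned on, so the path is blocked at Y.
Path 3: N → J ← M
  J is a collider and J is conditioned on, which opens it — no node blocks this path, so it is active.
Path 4: N → S ← M
  S is a collider and S is conditioned on, which opens it — no node blocks this path, so it is active.
Because an active path exists, N and M are not d-separated.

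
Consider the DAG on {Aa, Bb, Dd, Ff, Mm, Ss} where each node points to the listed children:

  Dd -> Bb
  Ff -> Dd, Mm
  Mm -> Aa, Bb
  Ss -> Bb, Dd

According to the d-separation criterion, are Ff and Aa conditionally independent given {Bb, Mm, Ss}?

Yes

There are 3 undirected paths between Ff and Aa; checking each against the conditioning set {Bb, Mm, Ss}:
Path 1: Ff → Mm → Aa
  Mm is a chain here and Mm is conditioned on, so the path is blocked at Mm.
Path 2: Ff → Dd → Bb ← Mm → Aa
  Mm is a fork here and Mm is conditioned on, so the path is blocked at Mm.
Path 3: Ff → Dd ← Ss → Bb ← Mm → Aa
  Ss is a fork here and Ss is conditioned on, so the path is blocked at Ss.
Since every path is blocked, d-separation holds.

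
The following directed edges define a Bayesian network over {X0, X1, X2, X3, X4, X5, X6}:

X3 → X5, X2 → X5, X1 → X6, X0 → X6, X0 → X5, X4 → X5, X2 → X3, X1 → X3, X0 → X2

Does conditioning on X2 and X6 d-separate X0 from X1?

5 paths connect X0 and X1; each must be blocked for d-separation to hold:
Path 1: X0 → X5 ← X2 → X3 ← X1
  X5 is a collider here and neither X5 nor any of its descendants is conditioned on, so the collider stays closed — the path is blocked at X5.
Path 2: X0 → X5 ← X3 ← X1
  X5 is a collider here and neither X5 nor any of its descendants is conditioned on, so the collider stays closed — the path is blocked at X5.
Path 3: X0 → X2 → X5 ← X3 ← X1
  X2 is a chain here and X2 is conditioned on, so the path is blocked at X2.
Path 4: X0 → X2 → X3 ← X1
  X2 is a chain here and X2 is conditioned on, so the path is blocked at X2.
Path 5: X0 → X6 ← X1
  X6 is a collider and X6 is conditioned on, which opens it — no node blocks this path, so it is active.
Because an active path exists, X0 and X1 are not d-separated.

No — X0 and X1 are not d-separated given {X2, X6}.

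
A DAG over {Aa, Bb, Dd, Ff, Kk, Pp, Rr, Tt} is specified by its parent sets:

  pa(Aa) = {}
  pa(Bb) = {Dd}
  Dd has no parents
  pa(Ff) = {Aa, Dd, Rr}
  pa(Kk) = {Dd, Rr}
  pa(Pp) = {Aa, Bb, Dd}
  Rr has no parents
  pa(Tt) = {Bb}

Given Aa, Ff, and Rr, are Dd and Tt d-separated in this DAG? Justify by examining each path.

We examine all 4 paths between Dd and Tt:
  1. Dd → Ff ← Aa → Pp ← Bb → Tt — Ff:collider[open]; Aa:fork[blocks]; Pp:collider[blocks]; Bb:fork[open] ⇒ blocked
  2. Dd → Bb → Tt — Bb:chain[open] ⇒ active
  3. Dd → Kk ← Rr → Ff ← Aa → Pp ← Bb → Tt — Kk:collider[blocks]; Rr:fork[blocks]; Ff:collider[open]; Aa:fork[blocks]; Pp:collider[blocks]; Bb:fork[open] ⇒ blocked
  4. Dd → Pp ← Bb → Tt — Pp:collider[blocks]; Bb:fork[open] ⇒ blocked
At least one path is unblocked, so d-separation fails.

No — Dd and Tt are not d-separated given {Aa, Ff, Rr}.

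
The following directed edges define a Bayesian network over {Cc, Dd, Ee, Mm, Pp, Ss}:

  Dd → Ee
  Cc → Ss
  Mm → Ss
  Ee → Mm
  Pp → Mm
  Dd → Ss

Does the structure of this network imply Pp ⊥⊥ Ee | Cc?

We examine all 2 paths between Pp and Ee:
Path 1: Pp → Mm → Ss ← Dd → Ee
  Ss is a collider here and neither Ss nor any of its descendants is conditioned on, so the collider stays closed — the path is blocked at Ss.
Path 2: Pp → Mm ← Ee
  Mm is a collider here and neither Mm nor any of its descendants is conditioned on, so the collider stays closed — the path is blocked at Mm.
All paths are blocked; Pp ⊥ Ee | {Cc} holds.

Yes — Pp and Ee are d-separated given {Cc}.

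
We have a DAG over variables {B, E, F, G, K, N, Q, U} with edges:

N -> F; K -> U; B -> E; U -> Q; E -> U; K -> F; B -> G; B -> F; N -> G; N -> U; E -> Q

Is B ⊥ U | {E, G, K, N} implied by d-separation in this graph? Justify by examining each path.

Yes

We examine all 6 paths between B and U:
  1. B → G ← N → F ← K → U — G:collider[open]; N:fork[blocks]; F:collider[blocks]; K:fork[blocks] ⇒ blocked
  2. B → G ← N → U — G:collider[open]; N:fork[blocks] ⇒ blocked
  3. B → F ← K → U — F:collider[blocks]; K:fork[blocks] ⇒ blocked
  4. B → F ← N → U — F:collider[blocks]; N:fork[blocks] ⇒ blocked
  5. B → E → Q ← U — E:chain[blocks]; Q:collider[blocks] ⇒ blocked
  6. B → E → U — E:chain[blocks] ⇒ blocked
All paths are blocked; B ⊥ U | {E, G, K, N} holds.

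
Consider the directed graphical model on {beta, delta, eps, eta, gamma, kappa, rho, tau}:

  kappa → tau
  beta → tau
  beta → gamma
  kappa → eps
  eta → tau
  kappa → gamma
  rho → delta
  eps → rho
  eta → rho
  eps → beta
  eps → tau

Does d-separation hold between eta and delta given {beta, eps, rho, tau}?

We examine all 6 paths between eta and delta:
  1. eta → tau ← eps → rho → delta — tau:collider[open]; eps:fork[blocks]; rho:chain[blocks] ⇒ blocked
  2. eta → tau ← kappa → gamma ← beta ← eps → rho → delta — tau:collider[open]; kappa:fork[open]; gamma:collider[blocks]; beta:chain[blocks]; eps:fork[blocks]; rho:chain[blocks] ⇒ blocked
  3. eta → tau ← kappa → eps → rho → delta — tau:collider[open]; kappa:fork[open]; eps:chain[blocks]; rho:chain[blocks] ⇒ blocked
  4. eta → tau ← beta → gamma ← kappa → eps → rho → delta — tau:collider[open]; beta:fork[blocks]; gamma:collider[blocks]; kappa:fork[open]; eps:chain[blocks]; rho:chain[blocks] ⇒ blocked
  5. eta → tau ← beta ← eps → rho → delta — tau:collider[open]; beta:chain[blocks]; eps:fork[blocks]; rho:chain[blocks] ⇒ blocked
  6. eta → rho → delta — rho:chain[blocks] ⇒ blocked
Since every path is blocked, d-separation holds.

Yes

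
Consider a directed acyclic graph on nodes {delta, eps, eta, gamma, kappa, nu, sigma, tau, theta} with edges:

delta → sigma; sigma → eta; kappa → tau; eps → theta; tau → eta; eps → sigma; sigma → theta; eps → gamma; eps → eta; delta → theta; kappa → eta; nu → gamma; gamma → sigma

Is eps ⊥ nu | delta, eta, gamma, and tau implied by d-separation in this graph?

No — eps and nu are not d-separated given {delta, eta, gamma, tau}.

5 paths connect eps and nu; each must be blocked for d-separation to hold:
  1. eps → theta ← sigma ← gamma ← nu — theta:collider[blocks]; sigma:chain[open]; gamma:chain[blocks] ⇒ blocked
  2. eps → theta ← delta → sigma ← gamma ← nu — theta:collider[blocks]; delta:fork[blocks]; sigma:collider[open]; gamma:chain[blocks] ⇒ blocked
  3. eps → gamma ← nu — gamma:collider[open] ⇒ active
  4. eps → eta ← sigma ← gamma ← nu — eta:collider[open]; sigma:chain[open]; gamma:chain[blocks] ⇒ blocked
  5. eps → sigma ← gamma ← nu — sigma:collider[open]; gamma:chain[blocks] ⇒ blocked
Because an active path exists, eps and nu are not d-separated.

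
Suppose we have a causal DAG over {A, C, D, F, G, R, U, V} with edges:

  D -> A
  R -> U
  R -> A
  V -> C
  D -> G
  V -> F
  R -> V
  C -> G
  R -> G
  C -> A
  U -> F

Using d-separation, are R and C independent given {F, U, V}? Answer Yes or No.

Yes

Enumerating the 6 paths from R to C and testing each for blocking by {F, U, V}:
Path 1: R → U → F ← V → C
  U is a chain here and U is conditioned on, so the path is blocked at U.
Path 2: R → A ← D → G ← C
  A is a collider here and neither A nor any of its descendants is conditioned on, so the collider stays closed — the path is blocked at A.
Path 3: R → A ← C
  A is a collider here and neither A nor any of its descendants is conditioned on, so the collider stays closed — the path is blocked at A.
Path 4: R → G ← D → A ← C
  G is a collider here and neither G nor any of its descendants is conditioned on, so the collider stays closed — the path is blocked at G.
Path 5: R → G ← C
  G is a collider here and neither G nor any of its descendants is conditioned on, so the collider stays closed — the path is blocked at G.
Path 6: R → V → C
  V is a chain here and V is conditioned on, so the path is blocked at V.
Every path is blocked, so R and C are d-separated given {F, U, V}.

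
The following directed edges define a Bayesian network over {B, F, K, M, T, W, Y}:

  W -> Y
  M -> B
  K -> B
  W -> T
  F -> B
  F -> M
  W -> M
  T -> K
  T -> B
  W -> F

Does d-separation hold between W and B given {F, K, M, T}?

6 paths connect W and B; each must be blocked for d-separation to hold:
Path 1: W → M ← F → B
  F is a fork here and F is conditioned on, so the path is blocked at F.
Path 2: W → M → B
  M is a chain here and M is conditioned on, so the path is blocked at M.
Path 3: W → F → M → B
  F is a chain here and F is conditioned on, so the path is blocked at F.
Path 4: W → F → B
  F is a chain here and F is conditioned on, so the path is blocked at F.
Path 5: W → T → K → B
  T is a chain here and T is conditioned on, so the path is blocked at T.
Path 6: W → T → B
  T is a chain here and T is conditioned on, so the path is blocked at T.
Since every path is blocked, d-separation holds.

Yes — W and B are d-separated given {F, K, M, T}.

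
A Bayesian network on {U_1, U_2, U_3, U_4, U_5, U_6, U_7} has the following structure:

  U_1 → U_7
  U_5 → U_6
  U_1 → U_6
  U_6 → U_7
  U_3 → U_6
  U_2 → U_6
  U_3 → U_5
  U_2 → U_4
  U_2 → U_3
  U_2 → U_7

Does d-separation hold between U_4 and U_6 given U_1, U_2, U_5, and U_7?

5 paths connect U_4 and U_6; each must be blocked for d-separation to hold:
Path 1: U_4 ← U_2 → U_6
  U_2 is a fork here and U_2 is conditioned on, so the path is blocked at U_2.
Path 2: U_4 ← U_2 → U_3 → U_6
  U_2 is a fork here and U_2 is conditioned on, so the path is blocked at U_2.
Path 3: U_4 ← U_2 → U_3 → U_5 → U_6
  U_2 is a fork here and U_2 is conditioned on, so the path is blocked at U_2.
Path 4: U_4 ← U_2 → U_7 ← U_6
  U_2 is a fork here and U_2 is conditioned on, so the path is blocked at U_2.
Path 5: U_4 ← U_2 → U_7 ← U_1 → U_6
  U_2 is a fork here and U_2 is conditioned on, so the path is blocked at U_2.
Every path is blocked, so U_4 and U_6 are d-separated given {U_1, U_2, U_5, U_7}.

Yes — U_4 and U_6 are d-separated given {U_1, U_2, U_5, U_7}.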